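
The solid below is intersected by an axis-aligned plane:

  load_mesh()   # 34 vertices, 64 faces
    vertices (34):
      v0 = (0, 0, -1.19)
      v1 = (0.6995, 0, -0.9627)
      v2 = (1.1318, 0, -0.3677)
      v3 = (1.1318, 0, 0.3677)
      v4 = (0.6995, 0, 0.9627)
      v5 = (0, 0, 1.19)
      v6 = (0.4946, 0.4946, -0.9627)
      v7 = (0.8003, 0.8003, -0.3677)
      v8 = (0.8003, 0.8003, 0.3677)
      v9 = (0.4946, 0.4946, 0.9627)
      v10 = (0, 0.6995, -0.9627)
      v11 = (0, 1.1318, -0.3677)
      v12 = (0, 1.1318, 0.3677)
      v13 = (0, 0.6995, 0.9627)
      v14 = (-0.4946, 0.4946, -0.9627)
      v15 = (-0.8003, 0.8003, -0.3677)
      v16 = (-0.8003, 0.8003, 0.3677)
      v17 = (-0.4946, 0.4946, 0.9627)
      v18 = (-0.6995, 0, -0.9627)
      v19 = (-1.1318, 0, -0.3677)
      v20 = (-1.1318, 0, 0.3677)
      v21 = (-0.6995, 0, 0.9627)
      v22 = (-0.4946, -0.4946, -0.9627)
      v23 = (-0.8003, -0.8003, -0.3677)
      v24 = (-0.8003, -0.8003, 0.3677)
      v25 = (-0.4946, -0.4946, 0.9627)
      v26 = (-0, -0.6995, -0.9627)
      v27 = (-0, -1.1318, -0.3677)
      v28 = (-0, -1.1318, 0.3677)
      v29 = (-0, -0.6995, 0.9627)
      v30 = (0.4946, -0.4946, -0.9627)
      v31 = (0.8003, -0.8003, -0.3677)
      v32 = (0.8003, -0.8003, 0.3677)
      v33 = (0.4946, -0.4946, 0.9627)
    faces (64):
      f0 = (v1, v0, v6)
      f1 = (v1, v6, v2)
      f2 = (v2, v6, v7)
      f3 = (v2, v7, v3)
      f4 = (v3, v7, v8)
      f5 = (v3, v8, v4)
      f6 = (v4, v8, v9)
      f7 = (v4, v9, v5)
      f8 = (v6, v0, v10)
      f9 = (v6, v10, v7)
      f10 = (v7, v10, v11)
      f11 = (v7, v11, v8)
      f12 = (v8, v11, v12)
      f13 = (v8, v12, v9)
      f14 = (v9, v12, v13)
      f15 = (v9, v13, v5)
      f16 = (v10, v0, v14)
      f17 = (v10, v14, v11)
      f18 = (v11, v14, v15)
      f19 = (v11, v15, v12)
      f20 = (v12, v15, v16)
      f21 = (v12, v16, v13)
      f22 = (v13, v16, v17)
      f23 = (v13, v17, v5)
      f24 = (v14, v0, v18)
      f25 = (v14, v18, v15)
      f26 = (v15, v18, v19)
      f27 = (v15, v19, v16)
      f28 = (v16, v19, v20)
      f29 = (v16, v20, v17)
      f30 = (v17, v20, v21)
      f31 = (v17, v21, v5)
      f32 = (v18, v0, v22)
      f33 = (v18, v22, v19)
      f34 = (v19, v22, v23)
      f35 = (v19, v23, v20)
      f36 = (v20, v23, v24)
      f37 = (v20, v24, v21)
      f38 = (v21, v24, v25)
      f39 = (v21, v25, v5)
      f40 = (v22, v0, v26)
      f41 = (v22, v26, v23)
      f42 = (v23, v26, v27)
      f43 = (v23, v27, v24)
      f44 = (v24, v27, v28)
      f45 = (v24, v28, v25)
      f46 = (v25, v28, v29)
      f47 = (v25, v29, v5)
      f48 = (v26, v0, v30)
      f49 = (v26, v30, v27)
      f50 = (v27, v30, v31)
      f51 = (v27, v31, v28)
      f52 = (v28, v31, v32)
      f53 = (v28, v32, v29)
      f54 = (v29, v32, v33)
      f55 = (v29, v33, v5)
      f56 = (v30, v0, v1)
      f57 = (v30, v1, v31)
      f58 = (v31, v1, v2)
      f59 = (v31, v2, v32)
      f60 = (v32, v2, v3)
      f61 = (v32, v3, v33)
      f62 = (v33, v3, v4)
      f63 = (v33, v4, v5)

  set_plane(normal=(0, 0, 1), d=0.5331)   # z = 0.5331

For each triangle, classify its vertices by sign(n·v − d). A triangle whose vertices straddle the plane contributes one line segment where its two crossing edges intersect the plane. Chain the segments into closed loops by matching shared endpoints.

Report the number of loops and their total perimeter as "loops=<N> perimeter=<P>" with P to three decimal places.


Straddling triangles (16 of 64):
  (v3,v8,v4) [--+] → (0.772279, 0.57783, 0.5331)–(1.01163, 0, 0.5331)  len=0.6254
  (v4,v8,v9) [+-+] → (0.772279, 0.57783, 0.5331)–(0.715321, 0.715321, 0.5331)  len=0.1488
  (v8,v12,v9) [--+] → (0.13749, 0.954669, 0.5331)–(0.715321, 0.715321, 0.5331)  len=0.6254
  (v9,v12,v13) [+-+] → (0.13749, 0.954669, 0.5331)–(0, 1.01163, 0.5331)  len=0.1488
  (v12,v16,v13) [--+] → (-0.57783, 0.772279, 0.5331)–(0, 1.01163, 0.5331)  len=0.6254
  (v13,v16,v17) [+-+] → (-0.57783, 0.772279, 0.5331)–(-0.715321, 0.715321, 0.5331)  len=0.1488
  (v16,v20,v17) [--+] → (-0.954669, 0.13749, 0.5331)–(-0.715321, 0.715321, 0.5331)  len=0.6254
  (v17,v20,v21) [+-+] → (-0.954669, 0.13749, 0.5331)–(-1.01163, 0, 0.5331)  len=0.1488
  (v20,v24,v21) [--+] → (-0.772279, -0.57783, 0.5331)–(-1.01163, 0, 0.5331)  len=0.6254
  (v21,v24,v25) [+-+] → (-0.772279, -0.57783, 0.5331)–(-0.715321, -0.715321, 0.5331)  len=0.1488
  (v24,v28,v25) [--+] → (-0.13749, -0.954669, 0.5331)–(-0.715321, -0.715321, 0.5331)  len=0.6254
  (v25,v28,v29) [+-+] → (-0.13749, -0.954669, 0.5331)–(0, -1.01163, 0.5331)  len=0.1488
  (v28,v32,v29) [--+] → (0.57783, -0.772279, 0.5331)–(0, -1.01163, 0.5331)  len=0.6254
  (v29,v32,v33) [+-+] → (0.57783, -0.772279, 0.5331)–(0.715321, -0.715321, 0.5331)  len=0.1488
  (v32,v3,v33) [--+] → (0.954669, -0.13749, 0.5331)–(0.715321, -0.715321, 0.5331)  len=0.6254
  (v33,v3,v4) [+-+] → (0.954669, -0.13749, 0.5331)–(1.01163, 0, 0.5331)  len=0.1488

Chained into 1 loop(s):
  loop 1: 16 segments, perimeter = 6.1941
Total perimeter = 6.194

loops=1 perimeter=6.194


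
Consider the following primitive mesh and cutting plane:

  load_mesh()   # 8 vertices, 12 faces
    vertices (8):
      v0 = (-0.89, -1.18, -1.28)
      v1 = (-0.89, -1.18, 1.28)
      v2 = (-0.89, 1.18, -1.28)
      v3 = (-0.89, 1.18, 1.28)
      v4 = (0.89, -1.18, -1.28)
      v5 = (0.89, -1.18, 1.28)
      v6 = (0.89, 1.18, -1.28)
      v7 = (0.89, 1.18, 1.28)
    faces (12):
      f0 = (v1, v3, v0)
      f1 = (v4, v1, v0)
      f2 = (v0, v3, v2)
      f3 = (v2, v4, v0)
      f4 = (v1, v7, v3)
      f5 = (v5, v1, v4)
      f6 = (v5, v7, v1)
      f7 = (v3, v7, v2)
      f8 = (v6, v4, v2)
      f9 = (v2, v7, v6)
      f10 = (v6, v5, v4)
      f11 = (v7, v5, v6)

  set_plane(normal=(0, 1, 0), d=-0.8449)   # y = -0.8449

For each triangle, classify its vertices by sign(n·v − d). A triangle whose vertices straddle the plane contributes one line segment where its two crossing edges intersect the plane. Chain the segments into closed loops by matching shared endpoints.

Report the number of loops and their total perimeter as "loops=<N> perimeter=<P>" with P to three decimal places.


Straddling triangles (8 of 12):
  (v1,v3,v0) [-+-] → (-0.89, -0.8449, 1.28)–(-0.89, -0.8449, -0.916502)  len=2.1965
  (v0,v3,v2) [-++] → (-0.89, -0.8449, -0.916502)–(-0.89, -0.8449, -1.28)  len=0.3635
  (v2,v4,v0) [+--] → (0.637255, -0.8449, -1.28)–(-0.89, -0.8449, -1.28)  len=1.5273
  (v1,v7,v3) [-++] → (-0.637255, -0.8449, 1.28)–(-0.89, -0.8449, 1.28)  len=0.2527
  (v5,v7,v1) [-+-] → (0.89, -0.8449, 1.28)–(-0.637255, -0.8449, 1.28)  len=1.5273
  (v6,v4,v2) [+-+] → (0.89, -0.8449, -1.28)–(0.637255, -0.8449, -1.28)  len=0.2527
  (v6,v5,v4) [+--] → (0.89, -0.8449, 0.916502)–(0.89, -0.8449, -1.28)  len=2.1965
  (v7,v5,v6) [+-+] → (0.89, -0.8449, 1.28)–(0.89, -0.8449, 0.916502)  len=0.3635

Chained into 1 loop(s):
  loop 1: 8 segments, perimeter = 8.6800
Total perimeter = 8.680

loops=1 perimeter=8.680


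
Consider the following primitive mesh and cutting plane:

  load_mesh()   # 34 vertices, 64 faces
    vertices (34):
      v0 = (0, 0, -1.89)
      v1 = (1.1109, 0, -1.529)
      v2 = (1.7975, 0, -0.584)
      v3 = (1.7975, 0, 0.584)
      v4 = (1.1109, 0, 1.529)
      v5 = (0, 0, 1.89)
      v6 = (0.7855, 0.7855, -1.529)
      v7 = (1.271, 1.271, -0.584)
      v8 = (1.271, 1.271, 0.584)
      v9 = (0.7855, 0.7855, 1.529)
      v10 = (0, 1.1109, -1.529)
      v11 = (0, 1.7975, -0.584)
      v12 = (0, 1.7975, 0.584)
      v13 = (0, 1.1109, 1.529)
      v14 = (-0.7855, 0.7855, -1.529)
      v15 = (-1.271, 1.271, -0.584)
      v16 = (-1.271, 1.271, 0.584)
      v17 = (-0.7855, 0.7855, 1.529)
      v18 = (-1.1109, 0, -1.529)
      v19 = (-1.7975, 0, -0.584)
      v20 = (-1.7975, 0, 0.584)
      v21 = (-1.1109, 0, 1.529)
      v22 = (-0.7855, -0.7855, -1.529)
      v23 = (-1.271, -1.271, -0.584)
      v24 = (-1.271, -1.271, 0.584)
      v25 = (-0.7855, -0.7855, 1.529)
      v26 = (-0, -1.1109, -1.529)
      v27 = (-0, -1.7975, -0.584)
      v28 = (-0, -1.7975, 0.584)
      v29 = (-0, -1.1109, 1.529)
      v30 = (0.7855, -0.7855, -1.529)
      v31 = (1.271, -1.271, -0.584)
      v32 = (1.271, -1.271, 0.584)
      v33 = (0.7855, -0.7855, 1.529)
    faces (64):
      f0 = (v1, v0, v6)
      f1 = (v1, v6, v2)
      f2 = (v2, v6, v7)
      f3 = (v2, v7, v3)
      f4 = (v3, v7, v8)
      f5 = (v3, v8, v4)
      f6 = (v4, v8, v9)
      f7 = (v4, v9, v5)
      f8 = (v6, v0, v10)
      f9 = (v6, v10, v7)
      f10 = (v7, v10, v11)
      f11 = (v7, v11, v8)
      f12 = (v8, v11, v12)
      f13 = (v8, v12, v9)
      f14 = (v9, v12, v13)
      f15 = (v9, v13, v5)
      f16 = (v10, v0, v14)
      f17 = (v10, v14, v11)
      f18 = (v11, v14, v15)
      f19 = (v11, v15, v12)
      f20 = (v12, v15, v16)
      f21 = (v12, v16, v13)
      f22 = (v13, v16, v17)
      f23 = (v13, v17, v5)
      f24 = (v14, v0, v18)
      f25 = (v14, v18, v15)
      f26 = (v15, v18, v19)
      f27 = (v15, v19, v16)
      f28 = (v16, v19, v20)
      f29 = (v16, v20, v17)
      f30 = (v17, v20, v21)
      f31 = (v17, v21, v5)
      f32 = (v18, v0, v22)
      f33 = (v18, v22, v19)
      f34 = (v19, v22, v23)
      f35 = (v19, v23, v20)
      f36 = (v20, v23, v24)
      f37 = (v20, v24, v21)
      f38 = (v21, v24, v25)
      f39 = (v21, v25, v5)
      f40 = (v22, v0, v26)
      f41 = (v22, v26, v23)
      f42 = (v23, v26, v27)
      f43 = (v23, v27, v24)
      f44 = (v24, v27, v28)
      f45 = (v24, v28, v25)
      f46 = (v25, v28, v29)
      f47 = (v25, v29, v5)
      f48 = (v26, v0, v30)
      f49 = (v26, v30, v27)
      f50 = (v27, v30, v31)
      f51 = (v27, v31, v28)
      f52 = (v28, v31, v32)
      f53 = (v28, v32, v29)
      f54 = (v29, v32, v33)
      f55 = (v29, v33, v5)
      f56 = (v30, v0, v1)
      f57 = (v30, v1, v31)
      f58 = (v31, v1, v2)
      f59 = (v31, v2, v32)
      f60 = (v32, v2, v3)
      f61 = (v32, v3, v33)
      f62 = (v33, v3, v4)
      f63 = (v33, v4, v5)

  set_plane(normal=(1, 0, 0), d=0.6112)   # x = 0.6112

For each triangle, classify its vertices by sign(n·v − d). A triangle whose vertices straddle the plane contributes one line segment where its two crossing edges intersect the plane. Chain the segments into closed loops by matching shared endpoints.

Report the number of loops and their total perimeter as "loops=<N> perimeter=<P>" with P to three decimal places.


loops=1 perimeter=10.512

Straddling triangles (20 of 64):
  (v1,v0,v6) [+-+] → (0.6112, 0, -1.69138)–(0.6112, 0.6112, -1.6091)  len=0.6167
  (v4,v9,v5) [++-] → (0.6112, 0.6112, 1.6091)–(0.6112, 0, 1.69138)  len=0.6167
  (v6,v0,v10) [+--] → (0.6112, 0.6112, -1.6091)–(0.6112, 0.857705, -1.529)  len=0.2592
  (v6,v10,v7) [+-+] → (0.6112, 0.857705, -1.529)–(0.6112, 1.18789, -1.07457)  len=0.5617
  (v7,v10,v11) [+--] → (0.6112, 1.18789, -1.07457)–(0.6112, 1.54432, -0.584)  len=0.6064
  (v7,v11,v8) [+-+] → (0.6112, 1.54432, -0.584)–(0.6112, 1.54432, -0.0223308)  len=0.5617
  (v8,v11,v12) [+--] → (0.6112, 1.54432, -0.0223308)–(0.6112, 1.54432, 0.584)  len=0.6063
  (v8,v12,v9) [+-+] → (0.6112, 1.54432, 0.584)–(0.6112, 1.01006, 1.31931)  len=0.9089
  (v9,v12,v13) [+--] → (0.6112, 1.01006, 1.31931)–(0.6112, 0.857705, 1.529)  len=0.2592
  (v9,v13,v5) [+--] → (0.6112, 0.857705, 1.529)–(0.6112, 0.6112, 1.6091)  len=0.2592
  (v26,v0,v30) [--+] → (0.6112, -0.6112, -1.6091)–(0.6112, -0.857705, -1.529)  len=0.2592
  (v26,v30,v27) [-+-] → (0.6112, -0.857705, -1.529)–(0.6112, -1.01006, -1.31931)  len=0.2592
  (v27,v30,v31) [-++] → (0.6112, -1.01006, -1.31931)–(0.6112, -1.54432, -0.584)  len=0.9089
  (v27,v31,v28) [-+-] → (0.6112, -1.54432, -0.584)–(0.6112, -1.54432, 0.0223308)  len=0.6063
  (v28,v31,v32) [-++] → (0.6112, -1.54432, 0.0223308)–(0.6112, -1.54432, 0.584)  len=0.5617
  (v28,v32,v29) [-+-] → (0.6112, -1.54432, 0.584)–(0.6112, -1.18789, 1.07457)  len=0.6064
  (v29,v32,v33) [-++] → (0.6112, -1.18789, 1.07457)–(0.6112, -0.857705, 1.529)  len=0.5617
  (v29,v33,v5) [-+-] → (0.6112, -0.857705, 1.529)–(0.6112, -0.6112, 1.6091)  len=0.2592
  (v30,v0,v1) [+-+] → (0.6112, -0.6112, -1.6091)–(0.6112, 0, -1.69138)  len=0.6167
  (v33,v4,v5) [++-] → (0.6112, 0, 1.69138)–(0.6112, -0.6112, 1.6091)  len=0.6167

Chained into 1 loop(s):
  loop 1: 20 segments, perimeter = 10.5120
Total perimeter = 10.512


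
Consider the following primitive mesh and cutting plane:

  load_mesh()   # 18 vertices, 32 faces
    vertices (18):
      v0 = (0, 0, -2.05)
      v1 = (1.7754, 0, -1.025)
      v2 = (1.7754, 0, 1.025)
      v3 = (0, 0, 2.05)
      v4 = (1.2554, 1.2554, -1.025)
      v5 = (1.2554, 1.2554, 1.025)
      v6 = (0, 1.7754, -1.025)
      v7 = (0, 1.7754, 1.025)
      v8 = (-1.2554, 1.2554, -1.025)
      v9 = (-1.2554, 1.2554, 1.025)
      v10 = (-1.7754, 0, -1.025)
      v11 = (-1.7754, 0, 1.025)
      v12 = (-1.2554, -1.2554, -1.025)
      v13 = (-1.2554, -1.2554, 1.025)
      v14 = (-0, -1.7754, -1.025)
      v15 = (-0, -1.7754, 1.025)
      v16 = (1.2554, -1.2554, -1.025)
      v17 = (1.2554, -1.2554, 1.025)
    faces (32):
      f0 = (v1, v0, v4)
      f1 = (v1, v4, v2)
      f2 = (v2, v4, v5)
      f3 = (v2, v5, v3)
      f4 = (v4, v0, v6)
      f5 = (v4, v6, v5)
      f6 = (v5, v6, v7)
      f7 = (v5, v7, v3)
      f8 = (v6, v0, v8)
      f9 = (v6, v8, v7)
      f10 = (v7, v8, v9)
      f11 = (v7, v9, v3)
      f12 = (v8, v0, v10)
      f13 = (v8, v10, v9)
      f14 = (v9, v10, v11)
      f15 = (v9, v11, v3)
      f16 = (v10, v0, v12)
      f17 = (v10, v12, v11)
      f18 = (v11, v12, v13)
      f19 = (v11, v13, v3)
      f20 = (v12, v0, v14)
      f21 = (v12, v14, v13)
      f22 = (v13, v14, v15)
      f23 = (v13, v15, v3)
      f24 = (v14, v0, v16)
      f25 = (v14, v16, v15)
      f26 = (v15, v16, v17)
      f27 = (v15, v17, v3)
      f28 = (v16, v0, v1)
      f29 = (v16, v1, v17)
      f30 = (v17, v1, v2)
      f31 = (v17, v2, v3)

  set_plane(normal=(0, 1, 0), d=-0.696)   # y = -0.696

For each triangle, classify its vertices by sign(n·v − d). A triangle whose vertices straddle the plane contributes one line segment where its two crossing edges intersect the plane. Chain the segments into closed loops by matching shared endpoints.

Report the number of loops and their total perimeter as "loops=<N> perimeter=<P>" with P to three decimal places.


loops=1 perimeter=10.616

Straddling triangles (12 of 32):
  (v10,v0,v12) [++-] → (-0.696, -0.696, -1.48173)–(-1.48711, -0.696, -1.025)  len=0.9135
  (v10,v12,v11) [+-+] → (-1.48711, -0.696, -1.025)–(-1.48711, -0.696, -0.11153)  len=0.9135
  (v11,v12,v13) [+--] → (-1.48711, -0.696, -0.11153)–(-1.48711, -0.696, 1.025)  len=1.1365
  (v11,v13,v3) [+-+] → (-1.48711, -0.696, 1.025)–(-0.696, -0.696, 1.48173)  len=0.9135
  (v12,v0,v14) [-+-] → (-0.696, -0.696, -1.48173)–(0, -0.696, -1.64818)  len=0.7156
  (v13,v15,v3) [--+] → (0, -0.696, 1.64818)–(-0.696, -0.696, 1.48173)  len=0.7156
  (v14,v0,v16) [-+-] → (0, -0.696, -1.64818)–(0.696, -0.696, -1.48173)  len=0.7156
  (v15,v17,v3) [--+] → (0.696, -0.696, 1.48173)–(0, -0.696, 1.64818)  len=0.7156
  (v16,v0,v1) [-++] → (0.696, -0.696, -1.48173)–(1.48711, -0.696, -1.025)  len=0.9135
  (v16,v1,v17) [-+-] → (1.48711, -0.696, -1.025)–(1.48711, -0.696, 0.11153)  len=1.1365
  (v17,v1,v2) [-++] → (1.48711, -0.696, 0.11153)–(1.48711, -0.696, 1.025)  len=0.9135
  (v17,v2,v3) [-++] → (1.48711, -0.696, 1.025)–(0.696, -0.696, 1.48173)  len=0.9135

Chained into 1 loop(s):
  loop 1: 12 segments, perimeter = 10.6165
Total perimeter = 10.616


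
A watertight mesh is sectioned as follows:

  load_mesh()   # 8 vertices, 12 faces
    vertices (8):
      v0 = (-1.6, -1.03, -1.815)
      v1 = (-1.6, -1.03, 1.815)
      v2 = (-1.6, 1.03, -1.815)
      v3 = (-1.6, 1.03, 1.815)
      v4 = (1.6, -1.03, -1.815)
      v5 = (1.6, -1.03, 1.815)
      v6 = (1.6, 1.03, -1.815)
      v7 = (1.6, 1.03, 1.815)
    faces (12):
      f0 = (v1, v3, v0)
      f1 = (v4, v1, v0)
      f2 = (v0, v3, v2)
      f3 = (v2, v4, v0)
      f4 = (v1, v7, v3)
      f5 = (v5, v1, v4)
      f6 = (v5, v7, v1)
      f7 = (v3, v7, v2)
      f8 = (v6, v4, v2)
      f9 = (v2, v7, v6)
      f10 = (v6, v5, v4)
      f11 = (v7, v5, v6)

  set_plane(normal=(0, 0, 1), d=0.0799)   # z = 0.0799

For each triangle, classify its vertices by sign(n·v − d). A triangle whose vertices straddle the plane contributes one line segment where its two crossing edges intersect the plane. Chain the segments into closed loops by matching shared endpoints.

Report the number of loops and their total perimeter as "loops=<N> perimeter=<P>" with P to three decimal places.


loops=1 perimeter=10.520

Straddling triangles (8 of 12):
  (v1,v3,v0) [++-] → (-1.6, 0.0453427, 0.0799)–(-1.6, -1.03, 0.0799)  len=1.0753
  (v4,v1,v0) [-+-] → (-0.0704353, -1.03, 0.0799)–(-1.6, -1.03, 0.0799)  len=1.5296
  (v0,v3,v2) [-+-] → (-1.6, 0.0453427, 0.0799)–(-1.6, 1.03, 0.0799)  len=0.9847
  (v5,v1,v4) [++-] → (-0.0704353, -1.03, 0.0799)–(1.6, -1.03, 0.0799)  len=1.6704
  (v3,v7,v2) [++-] → (0.0704353, 1.03, 0.0799)–(-1.6, 1.03, 0.0799)  len=1.6704
  (v2,v7,v6) [-+-] → (0.0704353, 1.03, 0.0799)–(1.6, 1.03, 0.0799)  len=1.5296
  (v6,v5,v4) [-+-] → (1.6, -0.0453427, 0.0799)–(1.6, -1.03, 0.0799)  len=0.9847
  (v7,v5,v6) [++-] → (1.6, -0.0453427, 0.0799)–(1.6, 1.03, 0.0799)  len=1.0753

Chained into 1 loop(s):
  loop 1: 8 segments, perimeter = 10.5200
Total perimeter = 10.520


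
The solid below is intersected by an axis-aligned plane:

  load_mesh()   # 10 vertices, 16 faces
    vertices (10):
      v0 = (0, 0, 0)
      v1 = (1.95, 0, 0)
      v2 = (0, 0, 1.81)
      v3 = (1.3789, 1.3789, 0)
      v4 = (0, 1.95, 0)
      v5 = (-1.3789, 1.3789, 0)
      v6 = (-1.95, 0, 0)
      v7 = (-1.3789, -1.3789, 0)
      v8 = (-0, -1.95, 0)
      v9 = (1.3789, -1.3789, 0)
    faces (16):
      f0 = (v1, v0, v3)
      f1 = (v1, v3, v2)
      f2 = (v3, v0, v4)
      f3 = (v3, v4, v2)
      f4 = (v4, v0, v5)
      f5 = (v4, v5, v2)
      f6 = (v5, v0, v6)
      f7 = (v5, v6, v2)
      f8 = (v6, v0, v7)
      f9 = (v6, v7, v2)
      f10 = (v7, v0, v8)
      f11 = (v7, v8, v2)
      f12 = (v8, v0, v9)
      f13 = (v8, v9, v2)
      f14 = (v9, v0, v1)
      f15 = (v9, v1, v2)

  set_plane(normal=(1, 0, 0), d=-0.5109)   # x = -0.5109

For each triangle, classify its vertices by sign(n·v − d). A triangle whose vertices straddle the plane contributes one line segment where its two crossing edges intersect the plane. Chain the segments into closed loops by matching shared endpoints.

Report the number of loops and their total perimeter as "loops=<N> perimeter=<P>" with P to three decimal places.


Straddling triangles (8 of 16):
  (v4,v0,v5) [++-] → (-0.5109, 0.5109, 0)–(-0.5109, 1.7384, 0)  len=1.2275
  (v4,v5,v2) [+-+] → (-0.5109, 1.7384, 0)–(-0.5109, 0.5109, 1.13937)  len=1.6748
  (v5,v0,v6) [-+-] → (-0.5109, 0.5109, 0)–(-0.5109, 0, 0)  len=0.5109
  (v5,v6,v2) [--+] → (-0.5109, 0, 1.33578)–(-0.5109, 0.5109, 1.13937)  len=0.5474
  (v6,v0,v7) [-+-] → (-0.5109, 0, 0)–(-0.5109, -0.5109, 0)  len=0.5109
  (v6,v7,v2) [--+] → (-0.5109, -0.5109, 1.13937)–(-0.5109, 0, 1.33578)  len=0.5474
  (v7,v0,v8) [-++] → (-0.5109, -0.5109, 0)–(-0.5109, -1.7384, 0)  len=1.2275
  (v7,v8,v2) [-++] → (-0.5109, -1.7384, 0)–(-0.5109, -0.5109, 1.13937)  len=1.6748

Chained into 1 loop(s):
  loop 1: 8 segments, perimeter = 7.9211
Total perimeter = 7.921

loops=1 perimeter=7.921


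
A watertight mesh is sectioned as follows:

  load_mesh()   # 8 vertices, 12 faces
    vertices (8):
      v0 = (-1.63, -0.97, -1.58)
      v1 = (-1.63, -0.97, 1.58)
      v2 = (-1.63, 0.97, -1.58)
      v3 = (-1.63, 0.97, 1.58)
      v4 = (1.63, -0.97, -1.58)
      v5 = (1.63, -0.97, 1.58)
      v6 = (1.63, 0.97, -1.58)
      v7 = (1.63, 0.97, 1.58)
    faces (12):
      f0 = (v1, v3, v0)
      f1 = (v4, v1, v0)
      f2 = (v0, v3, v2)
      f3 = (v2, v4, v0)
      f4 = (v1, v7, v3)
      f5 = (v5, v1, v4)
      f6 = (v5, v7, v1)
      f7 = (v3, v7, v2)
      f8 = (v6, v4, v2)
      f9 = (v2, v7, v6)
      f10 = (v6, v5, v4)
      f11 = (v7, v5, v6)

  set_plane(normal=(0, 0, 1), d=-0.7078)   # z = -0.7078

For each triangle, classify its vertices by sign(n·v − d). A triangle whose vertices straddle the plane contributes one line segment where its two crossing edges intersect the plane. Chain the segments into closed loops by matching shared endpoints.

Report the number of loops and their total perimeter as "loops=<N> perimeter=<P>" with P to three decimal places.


loops=1 perimeter=10.400

Straddling triangles (8 of 12):
  (v1,v3,v0) [++-] → (-1.63, -0.434535, -0.7078)–(-1.63, -0.97, -0.7078)  len=0.5355
  (v4,v1,v0) [-+-] → (0.730199, -0.97, -0.7078)–(-1.63, -0.97, -0.7078)  len=2.3602
  (v0,v3,v2) [-+-] → (-1.63, -0.434535, -0.7078)–(-1.63, 0.97, -0.7078)  len=1.4045
  (v5,v1,v4) [++-] → (0.730199, -0.97, -0.7078)–(1.63, -0.97, -0.7078)  len=0.8998
  (v3,v7,v2) [++-] → (-0.730199, 0.97, -0.7078)–(-1.63, 0.97, -0.7078)  len=0.8998
  (v2,v7,v6) [-+-] → (-0.730199, 0.97, -0.7078)–(1.63, 0.97, -0.7078)  len=2.3602
  (v6,v5,v4) [-+-] → (1.63, 0.434535, -0.7078)–(1.63, -0.97, -0.7078)  len=1.4045
  (v7,v5,v6) [++-] → (1.63, 0.434535, -0.7078)–(1.63, 0.97, -0.7078)  len=0.5355

Chained into 1 loop(s):
  loop 1: 8 segments, perimeter = 10.4000
Total perimeter = 10.400


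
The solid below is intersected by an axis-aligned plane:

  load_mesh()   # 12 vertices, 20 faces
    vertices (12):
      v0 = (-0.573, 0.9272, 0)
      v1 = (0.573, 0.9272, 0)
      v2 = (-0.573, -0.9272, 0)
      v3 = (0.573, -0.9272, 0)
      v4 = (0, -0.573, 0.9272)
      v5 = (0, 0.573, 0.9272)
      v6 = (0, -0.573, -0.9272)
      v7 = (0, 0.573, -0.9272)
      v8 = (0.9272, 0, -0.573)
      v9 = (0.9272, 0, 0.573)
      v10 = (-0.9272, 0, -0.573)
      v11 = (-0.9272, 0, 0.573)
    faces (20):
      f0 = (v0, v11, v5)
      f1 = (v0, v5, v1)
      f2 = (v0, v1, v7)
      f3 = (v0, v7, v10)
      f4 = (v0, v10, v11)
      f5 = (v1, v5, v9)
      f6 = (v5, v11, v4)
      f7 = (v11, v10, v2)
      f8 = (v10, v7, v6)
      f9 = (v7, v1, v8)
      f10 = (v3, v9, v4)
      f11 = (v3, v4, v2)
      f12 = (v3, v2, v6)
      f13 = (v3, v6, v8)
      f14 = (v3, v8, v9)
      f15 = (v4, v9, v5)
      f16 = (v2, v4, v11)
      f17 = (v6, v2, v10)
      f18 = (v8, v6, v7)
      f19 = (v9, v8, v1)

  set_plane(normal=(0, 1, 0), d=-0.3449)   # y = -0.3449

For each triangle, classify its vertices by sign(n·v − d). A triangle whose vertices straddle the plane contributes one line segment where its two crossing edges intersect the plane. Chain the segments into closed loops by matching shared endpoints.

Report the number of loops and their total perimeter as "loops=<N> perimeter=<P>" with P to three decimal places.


Straddling triangles (10 of 20):
  (v5,v11,v4) [++-] → (-0.3691, -0.3449, 0.7862)–(0, -0.3449, 0.9272)  len=0.3951
  (v11,v10,v2) [++-] → (-0.795445, -0.3449, -0.359855)–(-0.795445, -0.3449, 0.359855)  len=0.7197
  (v10,v7,v6) [++-] → (0, -0.3449, -0.9272)–(-0.3691, -0.3449, -0.7862)  len=0.3951
  (v3,v9,v4) [-+-] → (0.795445, -0.3449, 0.359855)–(0.3691, -0.3449, 0.7862)  len=0.6029
  (v3,v6,v8) [--+] → (0.3691, -0.3449, -0.7862)–(0.795445, -0.3449, -0.359855)  len=0.6029
  (v3,v8,v9) [-++] → (0.795445, -0.3449, -0.359855)–(0.795445, -0.3449, 0.359855)  len=0.7197
  (v4,v9,v5) [-++] → (0.3691, -0.3449, 0.7862)–(0, -0.3449, 0.9272)  len=0.3951
  (v2,v4,v11) [--+] → (-0.3691, -0.3449, 0.7862)–(-0.795445, -0.3449, 0.359855)  len=0.6029
  (v6,v2,v10) [--+] → (-0.795445, -0.3449, -0.359855)–(-0.3691, -0.3449, -0.7862)  len=0.6029
  (v8,v6,v7) [+-+] → (0.3691, -0.3449, -0.7862)–(0, -0.3449, -0.9272)  len=0.3951

Chained into 1 loop(s):
  loop 1: 10 segments, perimeter = 5.4317
Total perimeter = 5.432

loops=1 perimeter=5.432


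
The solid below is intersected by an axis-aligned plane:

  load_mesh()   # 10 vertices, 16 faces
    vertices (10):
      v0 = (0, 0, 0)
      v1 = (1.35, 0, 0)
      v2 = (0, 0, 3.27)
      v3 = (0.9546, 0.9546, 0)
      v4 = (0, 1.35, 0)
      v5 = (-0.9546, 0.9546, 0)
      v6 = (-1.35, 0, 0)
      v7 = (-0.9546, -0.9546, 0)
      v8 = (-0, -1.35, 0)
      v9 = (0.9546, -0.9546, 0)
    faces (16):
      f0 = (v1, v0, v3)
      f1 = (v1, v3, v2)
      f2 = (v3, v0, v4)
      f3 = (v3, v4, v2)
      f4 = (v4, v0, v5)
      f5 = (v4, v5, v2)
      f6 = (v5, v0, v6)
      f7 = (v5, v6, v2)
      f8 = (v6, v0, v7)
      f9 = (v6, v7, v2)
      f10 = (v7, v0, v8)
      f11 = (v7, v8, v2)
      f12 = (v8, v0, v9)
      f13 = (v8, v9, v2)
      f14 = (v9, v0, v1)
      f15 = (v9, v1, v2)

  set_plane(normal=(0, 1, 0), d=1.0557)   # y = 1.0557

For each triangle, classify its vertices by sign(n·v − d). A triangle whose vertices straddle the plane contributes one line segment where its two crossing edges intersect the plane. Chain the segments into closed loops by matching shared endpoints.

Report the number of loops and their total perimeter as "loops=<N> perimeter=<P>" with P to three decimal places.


Straddling triangles (4 of 16):
  (v3,v0,v4) [--+] → (0, 1.0557, 0)–(0.710518, 1.0557, 0)  len=0.7105
  (v3,v4,v2) [-+-] → (0.710518, 1.0557, 0)–(0, 1.0557, 0.71286)  len=1.0065
  (v4,v0,v5) [+--] → (0, 1.0557, 0)–(-0.710518, 1.0557, 0)  len=0.7105
  (v4,v5,v2) [+--] → (-0.710518, 1.0557, 0)–(0, 1.0557, 0.71286)  len=1.0065

Chained into 1 loop(s):
  loop 1: 4 segments, perimeter = 3.4340
Total perimeter = 3.434

loops=1 perimeter=3.434


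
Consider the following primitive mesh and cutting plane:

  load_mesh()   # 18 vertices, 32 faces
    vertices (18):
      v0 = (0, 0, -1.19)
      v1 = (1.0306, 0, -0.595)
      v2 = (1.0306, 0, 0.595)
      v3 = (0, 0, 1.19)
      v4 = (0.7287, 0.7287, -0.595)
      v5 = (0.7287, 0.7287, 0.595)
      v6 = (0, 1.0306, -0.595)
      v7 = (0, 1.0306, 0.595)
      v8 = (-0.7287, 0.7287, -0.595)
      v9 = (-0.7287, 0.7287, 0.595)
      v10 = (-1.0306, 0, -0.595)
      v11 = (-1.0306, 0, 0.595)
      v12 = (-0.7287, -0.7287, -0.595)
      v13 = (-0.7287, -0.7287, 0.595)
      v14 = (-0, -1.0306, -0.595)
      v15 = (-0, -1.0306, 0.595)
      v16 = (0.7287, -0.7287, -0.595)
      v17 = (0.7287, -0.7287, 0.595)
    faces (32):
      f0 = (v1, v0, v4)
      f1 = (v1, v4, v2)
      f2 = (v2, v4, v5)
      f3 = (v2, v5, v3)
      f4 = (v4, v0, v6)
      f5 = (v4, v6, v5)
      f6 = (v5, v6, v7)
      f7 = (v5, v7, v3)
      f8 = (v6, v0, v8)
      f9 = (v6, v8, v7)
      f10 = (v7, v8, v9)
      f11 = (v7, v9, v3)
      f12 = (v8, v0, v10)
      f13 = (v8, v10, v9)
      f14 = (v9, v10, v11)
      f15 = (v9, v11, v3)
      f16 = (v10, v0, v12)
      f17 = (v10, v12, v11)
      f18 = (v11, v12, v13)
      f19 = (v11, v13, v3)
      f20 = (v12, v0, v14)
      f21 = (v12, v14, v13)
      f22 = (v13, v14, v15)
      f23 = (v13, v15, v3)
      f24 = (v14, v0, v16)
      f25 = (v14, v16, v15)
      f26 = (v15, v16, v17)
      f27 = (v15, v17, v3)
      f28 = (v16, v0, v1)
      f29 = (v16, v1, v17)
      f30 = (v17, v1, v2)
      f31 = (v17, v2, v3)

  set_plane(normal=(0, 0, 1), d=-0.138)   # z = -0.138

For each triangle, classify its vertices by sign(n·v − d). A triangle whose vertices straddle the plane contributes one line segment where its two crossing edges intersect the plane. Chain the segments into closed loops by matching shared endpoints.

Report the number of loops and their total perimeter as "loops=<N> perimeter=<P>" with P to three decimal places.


Straddling triangles (16 of 32):
  (v1,v4,v2) [--+] → (0.84464, 0.448855, -0.138)–(1.0306, 0, -0.138)  len=0.4859
  (v2,v4,v5) [+-+] → (0.84464, 0.448855, -0.138)–(0.7287, 0.7287, -0.138)  len=0.3029
  (v4,v6,v5) [--+] → (0.279845, 0.91466, -0.138)–(0.7287, 0.7287, -0.138)  len=0.4859
  (v5,v6,v7) [+-+] → (0.279845, 0.91466, -0.138)–(0, 1.0306, -0.138)  len=0.3029
  (v6,v8,v7) [--+] → (-0.448855, 0.84464, -0.138)–(0, 1.0306, -0.138)  len=0.4859
  (v7,v8,v9) [+-+] → (-0.448855, 0.84464, -0.138)–(-0.7287, 0.7287, -0.138)  len=0.3029
  (v8,v10,v9) [--+] → (-0.91466, 0.279845, -0.138)–(-0.7287, 0.7287, -0.138)  len=0.4859
  (v9,v10,v11) [+-+] → (-0.91466, 0.279845, -0.138)–(-1.0306, 0, -0.138)  len=0.3029
  (v10,v12,v11) [--+] → (-0.84464, -0.448855, -0.138)–(-1.0306, 0, -0.138)  len=0.4859
  (v11,v12,v13) [+-+] → (-0.84464, -0.448855, -0.138)–(-0.7287, -0.7287, -0.138)  len=0.3029
  (v12,v14,v13) [--+] → (-0.279845, -0.91466, -0.138)–(-0.7287, -0.7287, -0.138)  len=0.4859
  (v13,v14,v15) [+-+] → (-0.279845, -0.91466, -0.138)–(0, -1.0306, -0.138)  len=0.3029
  (v14,v16,v15) [--+] → (0.448855, -0.84464, -0.138)–(0, -1.0306, -0.138)  len=0.4859
  (v15,v16,v17) [+-+] → (0.448855, -0.84464, -0.138)–(0.7287, -0.7287, -0.138)  len=0.3029
  (v16,v1,v17) [--+] → (0.91466, -0.279845, -0.138)–(0.7287, -0.7287, -0.138)  len=0.4859
  (v17,v1,v2) [+-+] → (0.91466, -0.279845, -0.138)–(1.0306, 0, -0.138)  len=0.3029

Chained into 1 loop(s):
  loop 1: 16 segments, perimeter = 6.3101
Total perimeter = 6.310

loops=1 perimeter=6.310


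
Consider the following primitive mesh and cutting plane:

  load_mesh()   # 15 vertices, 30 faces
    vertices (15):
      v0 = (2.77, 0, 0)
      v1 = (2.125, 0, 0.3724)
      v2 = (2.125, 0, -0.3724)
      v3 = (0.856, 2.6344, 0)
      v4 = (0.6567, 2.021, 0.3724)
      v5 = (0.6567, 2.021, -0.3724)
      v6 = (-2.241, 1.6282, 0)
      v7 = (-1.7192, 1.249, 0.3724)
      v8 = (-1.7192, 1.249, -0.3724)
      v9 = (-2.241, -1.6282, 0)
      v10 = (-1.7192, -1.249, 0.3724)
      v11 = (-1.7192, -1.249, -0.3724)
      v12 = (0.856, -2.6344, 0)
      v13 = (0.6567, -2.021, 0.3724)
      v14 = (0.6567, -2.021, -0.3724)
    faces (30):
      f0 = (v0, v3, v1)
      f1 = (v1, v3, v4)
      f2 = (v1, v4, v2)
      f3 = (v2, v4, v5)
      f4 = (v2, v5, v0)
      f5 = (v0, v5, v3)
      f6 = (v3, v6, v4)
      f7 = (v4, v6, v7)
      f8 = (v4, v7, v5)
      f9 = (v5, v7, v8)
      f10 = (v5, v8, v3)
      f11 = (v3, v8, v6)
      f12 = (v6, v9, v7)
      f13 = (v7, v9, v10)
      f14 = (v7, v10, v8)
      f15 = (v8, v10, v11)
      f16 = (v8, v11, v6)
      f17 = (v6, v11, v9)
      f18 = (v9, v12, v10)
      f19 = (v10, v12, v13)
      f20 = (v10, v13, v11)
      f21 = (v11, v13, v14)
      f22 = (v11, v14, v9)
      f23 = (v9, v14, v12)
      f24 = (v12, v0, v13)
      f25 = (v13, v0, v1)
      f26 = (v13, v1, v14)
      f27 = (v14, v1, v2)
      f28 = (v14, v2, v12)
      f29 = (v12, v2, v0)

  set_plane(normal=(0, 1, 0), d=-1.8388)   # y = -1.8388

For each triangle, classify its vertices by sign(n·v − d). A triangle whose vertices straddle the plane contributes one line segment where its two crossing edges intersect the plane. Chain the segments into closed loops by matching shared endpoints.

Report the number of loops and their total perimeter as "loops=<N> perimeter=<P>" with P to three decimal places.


Straddling triangles (12 of 30):
  (v9,v12,v10) [+-+] → (-1.59279, -1.8388, 0)–(-0.622872, -1.8388, 0.21386)  len=0.9932
  (v10,v12,v13) [+--] → (-0.622872, -1.8388, 0.21386)–(0.095963, -1.8388, 0.3724)  len=0.7361
  (v10,v13,v11) [+-+] → (0.095963, -1.8388, 0.3724)–(0.095963, -1.8388, 0.196619)  len=0.1758
  (v11,v13,v14) [+--] → (0.095963, -1.8388, 0.196619)–(0.095963, -1.8388, -0.3724)  len=0.5690
  (v11,v14,v9) [+-+] → (0.095963, -1.8388, -0.3724)–(-0.687396, -1.8388, -0.199663)  len=0.8022
  (v9,v14,v12) [+--] → (-0.687396, -1.8388, -0.199663)–(-1.59279, -1.8388, 0)  len=0.9271
  (v12,v0,v13) [-+-] → (1.43404, -1.8388, 0)–(0.847221, -1.8388, 0.338827)  len=0.6776
  (v13,v0,v1) [-++] → (0.847221, -1.8388, 0.338827)–(0.789072, -1.8388, 0.3724)  len=0.0671
  (v13,v1,v14) [-+-] → (0.789072, -1.8388, 0.3724)–(0.789072, -1.8388, -0.305254)  len=0.6777
  (v14,v1,v2) [-++] → (0.789072, -1.8388, -0.305254)–(0.789072, -1.8388, -0.3724)  len=0.0671
  (v14,v2,v12) [-+-] → (0.789072, -1.8388, -0.3724)–(1.23924, -1.8388, -0.112466)  len=0.5198
  (v12,v2,v0) [-++] → (1.23924, -1.8388, -0.112466)–(1.43404, -1.8388, 0)  len=0.2249

Chained into 2 loop(s):
  loop 1: 6 segments, perimeter = 4.2035
  loop 2: 6 segments, perimeter = 2.2343
Total perimeter = 6.438

loops=2 perimeter=6.438


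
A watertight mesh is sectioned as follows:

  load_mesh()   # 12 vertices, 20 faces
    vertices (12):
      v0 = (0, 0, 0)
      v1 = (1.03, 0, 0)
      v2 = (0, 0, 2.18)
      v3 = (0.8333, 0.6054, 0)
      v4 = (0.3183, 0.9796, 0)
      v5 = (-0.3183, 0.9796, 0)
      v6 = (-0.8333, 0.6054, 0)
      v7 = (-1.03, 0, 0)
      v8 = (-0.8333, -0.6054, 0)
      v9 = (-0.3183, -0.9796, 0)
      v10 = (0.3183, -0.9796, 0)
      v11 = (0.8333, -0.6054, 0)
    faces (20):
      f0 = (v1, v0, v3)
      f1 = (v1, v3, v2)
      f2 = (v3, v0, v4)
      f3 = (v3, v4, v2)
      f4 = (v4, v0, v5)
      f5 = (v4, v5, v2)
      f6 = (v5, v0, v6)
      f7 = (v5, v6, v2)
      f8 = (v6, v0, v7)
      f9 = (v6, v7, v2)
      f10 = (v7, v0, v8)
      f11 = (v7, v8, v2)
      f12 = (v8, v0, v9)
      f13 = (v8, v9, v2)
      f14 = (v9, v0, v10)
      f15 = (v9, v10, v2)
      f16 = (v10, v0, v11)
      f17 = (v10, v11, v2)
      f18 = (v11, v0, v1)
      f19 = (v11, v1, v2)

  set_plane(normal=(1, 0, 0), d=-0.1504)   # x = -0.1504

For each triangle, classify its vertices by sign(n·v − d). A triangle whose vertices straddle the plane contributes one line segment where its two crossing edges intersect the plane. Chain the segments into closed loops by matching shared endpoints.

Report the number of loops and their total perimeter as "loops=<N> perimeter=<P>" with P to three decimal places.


Straddling triangles (12 of 20):
  (v4,v0,v5) [++-] → (-0.1504, 0.462871, 0)–(-0.1504, 0.9796, 0)  len=0.5167
  (v4,v5,v2) [+-+] → (-0.1504, 0.9796, 0)–(-0.1504, 0.462871, 1.14993)  len=1.2607
  (v5,v0,v6) [-+-] → (-0.1504, 0.462871, 0)–(-0.1504, 0.109267, 0)  len=0.3536
  (v5,v6,v2) [--+] → (-0.1504, 0.109267, 1.78654)–(-0.1504, 0.462871, 1.14993)  len=0.7282
  (v6,v0,v7) [-+-] → (-0.1504, 0.109267, 0)–(-0.1504, 0, 0)  len=0.1093
  (v6,v7,v2) [--+] → (-0.1504, 0, 1.86168)–(-0.1504, 0.109267, 1.78654)  len=0.1326
  (v7,v0,v8) [-+-] → (-0.1504, 0, 0)–(-0.1504, -0.109267, 0)  len=0.1093
  (v7,v8,v2) [--+] → (-0.1504, -0.109267, 1.78654)–(-0.1504, 0, 1.86168)  len=0.1326
  (v8,v0,v9) [-+-] → (-0.1504, -0.109267, 0)–(-0.1504, -0.462871, 0)  len=0.3536
  (v8,v9,v2) [--+] → (-0.1504, -0.462871, 1.14993)–(-0.1504, -0.109267, 1.78654)  len=0.7282
  (v9,v0,v10) [-++] → (-0.1504, -0.462871, 0)–(-0.1504, -0.9796, 0)  len=0.5167
  (v9,v10,v2) [-++] → (-0.1504, -0.9796, 0)–(-0.1504, -0.462871, 1.14993)  len=1.2607

Chained into 1 loop(s):
  loop 1: 12 segments, perimeter = 6.2022
Total perimeter = 6.202

loops=1 perimeter=6.202


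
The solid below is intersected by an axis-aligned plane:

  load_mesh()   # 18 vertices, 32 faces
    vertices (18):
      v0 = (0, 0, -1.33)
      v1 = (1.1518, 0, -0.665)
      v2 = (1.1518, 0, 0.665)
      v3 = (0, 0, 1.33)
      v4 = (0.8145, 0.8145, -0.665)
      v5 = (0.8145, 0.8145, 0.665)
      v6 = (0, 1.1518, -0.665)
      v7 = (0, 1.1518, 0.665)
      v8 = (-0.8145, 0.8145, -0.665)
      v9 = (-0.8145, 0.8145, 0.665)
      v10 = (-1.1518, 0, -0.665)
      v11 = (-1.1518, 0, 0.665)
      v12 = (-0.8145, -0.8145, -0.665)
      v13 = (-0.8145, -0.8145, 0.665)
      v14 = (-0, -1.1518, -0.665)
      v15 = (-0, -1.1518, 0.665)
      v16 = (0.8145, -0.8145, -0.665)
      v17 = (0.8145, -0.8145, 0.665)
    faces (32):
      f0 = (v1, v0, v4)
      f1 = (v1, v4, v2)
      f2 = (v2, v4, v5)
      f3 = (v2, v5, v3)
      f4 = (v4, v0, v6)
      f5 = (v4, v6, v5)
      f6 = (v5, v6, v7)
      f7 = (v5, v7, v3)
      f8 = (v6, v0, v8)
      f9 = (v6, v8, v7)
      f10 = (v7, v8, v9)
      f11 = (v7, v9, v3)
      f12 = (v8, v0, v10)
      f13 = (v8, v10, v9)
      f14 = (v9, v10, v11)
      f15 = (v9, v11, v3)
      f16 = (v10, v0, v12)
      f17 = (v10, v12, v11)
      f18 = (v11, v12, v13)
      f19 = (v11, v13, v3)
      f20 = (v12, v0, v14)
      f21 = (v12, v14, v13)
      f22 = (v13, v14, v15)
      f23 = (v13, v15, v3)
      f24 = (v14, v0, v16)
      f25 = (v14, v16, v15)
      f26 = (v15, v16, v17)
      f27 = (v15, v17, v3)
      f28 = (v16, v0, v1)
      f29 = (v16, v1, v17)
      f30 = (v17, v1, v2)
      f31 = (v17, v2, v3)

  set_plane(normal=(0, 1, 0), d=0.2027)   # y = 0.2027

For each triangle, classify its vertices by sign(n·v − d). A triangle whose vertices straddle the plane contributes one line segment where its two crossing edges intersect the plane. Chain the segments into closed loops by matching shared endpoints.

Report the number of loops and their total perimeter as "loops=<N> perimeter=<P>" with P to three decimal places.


Straddling triangles (12 of 32):
  (v1,v0,v4) [--+] → (0.2027, 0.2027, -1.16451)–(1.06786, 0.2027, -0.665)  len=0.9990
  (v1,v4,v2) [-+-] → (1.06786, 0.2027, -0.665)–(1.06786, 0.2027, 0.33401)  len=0.9990
  (v2,v4,v5) [-++] → (1.06786, 0.2027, 0.33401)–(1.06786, 0.2027, 0.665)  len=0.3310
  (v2,v5,v3) [-+-] → (1.06786, 0.2027, 0.665)–(0.2027, 0.2027, 1.16451)  len=0.9990
  (v4,v0,v6) [+-+] → (0.2027, 0.2027, -1.16451)–(0, 0.2027, -1.21297)  len=0.2084
  (v5,v7,v3) [++-] → (0, 0.2027, 1.21297)–(0.2027, 0.2027, 1.16451)  len=0.2084
  (v6,v0,v8) [+-+] → (0, 0.2027, -1.21297)–(-0.2027, 0.2027, -1.16451)  len=0.2084
  (v7,v9,v3) [++-] → (-0.2027, 0.2027, 1.16451)–(0, 0.2027, 1.21297)  len=0.2084
  (v8,v0,v10) [+--] → (-0.2027, 0.2027, -1.16451)–(-1.06786, 0.2027, -0.665)  len=0.9990
  (v8,v10,v9) [+-+] → (-1.06786, 0.2027, -0.665)–(-1.06786, 0.2027, -0.33401)  len=0.3310
  (v9,v10,v11) [+--] → (-1.06786, 0.2027, -0.33401)–(-1.06786, 0.2027, 0.665)  len=0.9990
  (v9,v11,v3) [+--] → (-1.06786, 0.2027, 0.665)–(-0.2027, 0.2027, 1.16451)  len=0.9990

Chained into 1 loop(s):
  loop 1: 12 segments, perimeter = 7.4897
Total perimeter = 7.490

loops=1 perimeter=7.490


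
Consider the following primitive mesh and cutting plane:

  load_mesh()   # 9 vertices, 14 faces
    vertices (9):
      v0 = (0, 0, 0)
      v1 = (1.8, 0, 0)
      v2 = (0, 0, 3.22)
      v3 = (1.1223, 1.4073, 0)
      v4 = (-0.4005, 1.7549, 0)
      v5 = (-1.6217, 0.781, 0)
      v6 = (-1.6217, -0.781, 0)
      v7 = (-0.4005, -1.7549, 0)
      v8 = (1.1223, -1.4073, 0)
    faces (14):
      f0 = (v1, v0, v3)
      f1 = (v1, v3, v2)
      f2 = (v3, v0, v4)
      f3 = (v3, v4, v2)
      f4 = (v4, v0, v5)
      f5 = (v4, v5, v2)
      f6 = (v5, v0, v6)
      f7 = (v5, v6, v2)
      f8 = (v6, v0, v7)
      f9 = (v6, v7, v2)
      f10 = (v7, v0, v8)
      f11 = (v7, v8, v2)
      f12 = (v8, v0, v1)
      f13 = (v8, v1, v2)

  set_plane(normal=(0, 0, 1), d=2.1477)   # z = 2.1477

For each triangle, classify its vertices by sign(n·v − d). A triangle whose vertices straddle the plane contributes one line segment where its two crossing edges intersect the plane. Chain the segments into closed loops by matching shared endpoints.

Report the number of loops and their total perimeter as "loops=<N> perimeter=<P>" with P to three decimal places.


loops=1 perimeter=3.641

Straddling triangles (7 of 14):
  (v1,v3,v2) [--+] → (0.37374, 0.468648, 2.1477)–(0.599422, 0, 2.1477)  len=0.5202
  (v3,v4,v2) [--+] → (-0.133371, 0.584404, 2.1477)–(0.37374, 0.468648, 2.1477)  len=0.5202
  (v4,v5,v2) [--+] → (-0.540046, 0.260083, 2.1477)–(-0.133371, 0.584404, 2.1477)  len=0.5202
  (v5,v6,v2) [--+] → (-0.540046, -0.260083, 2.1477)–(-0.540046, 0.260083, 2.1477)  len=0.5202
  (v6,v7,v2) [--+] → (-0.133371, -0.584404, 2.1477)–(-0.540046, -0.260083, 2.1477)  len=0.5202
  (v7,v8,v2) [--+] → (0.37374, -0.468648, 2.1477)–(-0.133371, -0.584404, 2.1477)  len=0.5202
  (v8,v1,v2) [--+] → (0.599422, 0, 2.1477)–(0.37374, -0.468648, 2.1477)  len=0.5202

Chained into 1 loop(s):
  loop 1: 7 segments, perimeter = 3.6411
Total perimeter = 3.641


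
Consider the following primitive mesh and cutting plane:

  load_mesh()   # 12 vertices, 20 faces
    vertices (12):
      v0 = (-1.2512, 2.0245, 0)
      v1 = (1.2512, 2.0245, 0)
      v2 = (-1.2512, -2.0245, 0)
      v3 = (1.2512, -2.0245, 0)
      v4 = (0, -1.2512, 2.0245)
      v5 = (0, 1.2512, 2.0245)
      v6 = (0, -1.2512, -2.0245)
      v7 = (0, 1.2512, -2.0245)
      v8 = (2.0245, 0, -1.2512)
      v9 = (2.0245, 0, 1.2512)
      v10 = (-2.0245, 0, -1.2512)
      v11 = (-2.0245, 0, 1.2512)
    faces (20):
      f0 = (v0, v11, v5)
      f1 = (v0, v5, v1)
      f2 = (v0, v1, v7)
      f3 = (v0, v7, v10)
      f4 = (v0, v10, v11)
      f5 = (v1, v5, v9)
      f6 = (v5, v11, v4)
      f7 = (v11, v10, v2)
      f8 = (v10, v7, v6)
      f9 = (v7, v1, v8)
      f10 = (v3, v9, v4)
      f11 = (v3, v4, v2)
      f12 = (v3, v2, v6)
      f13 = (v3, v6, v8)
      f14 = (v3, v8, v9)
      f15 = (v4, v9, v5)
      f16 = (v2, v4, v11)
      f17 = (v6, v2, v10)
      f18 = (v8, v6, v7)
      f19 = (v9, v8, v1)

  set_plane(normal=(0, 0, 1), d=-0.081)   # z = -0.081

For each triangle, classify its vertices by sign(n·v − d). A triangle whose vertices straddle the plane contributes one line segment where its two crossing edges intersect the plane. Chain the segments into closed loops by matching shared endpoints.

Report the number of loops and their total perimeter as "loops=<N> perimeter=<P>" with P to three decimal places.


Straddling triangles (10 of 20):
  (v0,v1,v7) [++-] → (1.20114, 1.99356, -0.081)–(-1.20114, 1.99356, -0.081)  len=2.4023
  (v0,v7,v10) [+--] → (-1.20114, 1.99356, -0.081)–(-1.30126, 1.89344, -0.081)  len=0.1416
  (v0,v10,v11) [+-+] → (-1.30126, 1.89344, -0.081)–(-2.0245, 0, -0.081)  len=2.0269
  (v11,v10,v2) [+-+] → (-2.0245, 0, -0.081)–(-1.30126, -1.89344, -0.081)  len=2.0269
  (v7,v1,v8) [-+-] → (1.20114, 1.99356, -0.081)–(1.30126, 1.89344, -0.081)  len=0.1416
  (v3,v2,v6) [++-] → (-1.20114, -1.99356, -0.081)–(1.20114, -1.99356, -0.081)  len=2.4023
  (v3,v6,v8) [+--] → (1.20114, -1.99356, -0.081)–(1.30126, -1.89344, -0.081)  len=0.1416
  (v3,v8,v9) [+-+] → (1.30126, -1.89344, -0.081)–(2.0245, 0, -0.081)  len=2.0269
  (v6,v2,v10) [-+-] → (-1.20114, -1.99356, -0.081)–(-1.30126, -1.89344, -0.081)  len=0.1416
  (v9,v8,v1) [+-+] → (2.0245, 0, -0.081)–(1.30126, 1.89344, -0.081)  len=2.0269

Chained into 1 loop(s):
  loop 1: 10 segments, perimeter = 13.4784
Total perimeter = 13.478

loops=1 perimeter=13.478
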